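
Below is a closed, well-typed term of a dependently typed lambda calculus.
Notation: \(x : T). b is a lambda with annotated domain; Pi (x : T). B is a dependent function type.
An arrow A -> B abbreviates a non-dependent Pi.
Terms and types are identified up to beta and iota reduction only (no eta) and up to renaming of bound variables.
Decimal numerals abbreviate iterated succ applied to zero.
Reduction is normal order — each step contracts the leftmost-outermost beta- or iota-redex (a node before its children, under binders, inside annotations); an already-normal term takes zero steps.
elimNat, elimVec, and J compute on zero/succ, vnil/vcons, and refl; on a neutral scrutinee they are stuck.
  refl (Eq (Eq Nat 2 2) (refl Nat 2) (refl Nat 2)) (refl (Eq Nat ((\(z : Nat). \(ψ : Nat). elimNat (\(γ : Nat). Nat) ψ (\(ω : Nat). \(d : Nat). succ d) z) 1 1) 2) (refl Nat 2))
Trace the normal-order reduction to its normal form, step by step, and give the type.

normal-order reduction sequence:
  refl (Eq (Eq Nat 2 2) (refl Nat 2) (refl Nat 2)) (refl (Eq Nat ((\(z : Nat). \(ψ : Nat). elimNat (\(γ : Nat). Nat) ψ (\(ω : Nat). \(d : Nat). succ d) z) 1 1) 2) (refl Nat 2))
  ~> refl (Eq (Eq Nat 2 2) (refl Nat 2) (refl Nat 2)) (refl (Eq Nat ((\(z : Nat). elimNat (\(ψ : Nat). Nat) z (\(γ : Nat). \(ω : Nat). succ ω) 1) 1) 2) (refl Nat 2))
  ~> refl (Eq (Eq Nat 2 2) (refl Nat 2) (refl Nat 2)) (refl (Eq Nat (elimNat (\(z : Nat). Nat) 1 (\(ψ : Nat). \(γ : Nat). succ γ) 1) 2) (refl Nat 2))
  ~> refl (Eq (Eq Nat 2 2) (refl Nat 2) (refl Nat 2)) (refl (Eq Nat ((\(z : Nat). \(ψ : Nat). succ ψ) 0 (elimNat (\(γ : Nat). Nat) 1 (\(ω : Nat). \(d : Nat). succ d) 0)) 2) (refl Nat 2))
  ~> refl (Eq (Eq Nat 2 2) (refl Nat 2) (refl Nat 2)) (refl (Eq Nat ((\(z : Nat). succ z) (elimNat (\(ψ : Nat). Nat) 1 (\(γ : Nat). \(ω : Nat). succ ω) 0)) 2) (refl Nat 2))
  ~> refl (Eq (Eq Nat 2 2) (refl Nat 2) (refl Nat 2)) (refl (Eq Nat (succ (elimNat (\(z : Nat). Nat) 1 (\(ψ : Nat). \(γ : Nat). succ γ) 0)) 2) (refl Nat 2))
  ~> refl (Eq (Eq Nat 2 2) (refl Nat 2) (refl Nat 2)) (refl (Eq Nat 2 2) (refl Nat 2))
inferred type:
  Eq (Eq (Eq Nat 2 2) (refl Nat 2) (refl Nat 2)) (refl (Eq Nat 2 2) (refl Nat 2)) (refl (Eq Nat 2 2) (refl Nat 2))


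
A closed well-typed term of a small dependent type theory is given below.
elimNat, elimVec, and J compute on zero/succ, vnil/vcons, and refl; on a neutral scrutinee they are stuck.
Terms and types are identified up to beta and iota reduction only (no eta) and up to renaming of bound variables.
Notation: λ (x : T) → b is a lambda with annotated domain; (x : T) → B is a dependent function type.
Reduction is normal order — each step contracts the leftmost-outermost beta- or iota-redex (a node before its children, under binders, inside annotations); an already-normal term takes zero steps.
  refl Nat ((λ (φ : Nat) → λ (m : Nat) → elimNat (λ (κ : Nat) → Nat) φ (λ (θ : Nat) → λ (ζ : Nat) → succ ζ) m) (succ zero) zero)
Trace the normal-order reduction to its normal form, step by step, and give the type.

normal-order reduction sequence:
  refl Nat ((λ (φ : Nat) → λ (m : Nat) → elimNat (λ (κ : Nat) → Nat) φ (λ (θ : Nat) → λ (ζ : Nat) → succ ζ) m) (succ zero) zero)
  ~> refl Nat ((λ (φ : Nat) → elimNat (λ (m : Nat) → Nat) (succ zero) (λ (κ : Nat) → λ (θ : Nat) → succ θ) φ) zero)
  ~> refl Nat (elimNat (λ (φ : Nat) → Nat) (succ zero) (λ (m : Nat) → λ (κ : Nat) → succ κ) zero)
  ~> refl Nat (succ zero)
inferred type:
  Eq Nat (succ zero) (succ zero)


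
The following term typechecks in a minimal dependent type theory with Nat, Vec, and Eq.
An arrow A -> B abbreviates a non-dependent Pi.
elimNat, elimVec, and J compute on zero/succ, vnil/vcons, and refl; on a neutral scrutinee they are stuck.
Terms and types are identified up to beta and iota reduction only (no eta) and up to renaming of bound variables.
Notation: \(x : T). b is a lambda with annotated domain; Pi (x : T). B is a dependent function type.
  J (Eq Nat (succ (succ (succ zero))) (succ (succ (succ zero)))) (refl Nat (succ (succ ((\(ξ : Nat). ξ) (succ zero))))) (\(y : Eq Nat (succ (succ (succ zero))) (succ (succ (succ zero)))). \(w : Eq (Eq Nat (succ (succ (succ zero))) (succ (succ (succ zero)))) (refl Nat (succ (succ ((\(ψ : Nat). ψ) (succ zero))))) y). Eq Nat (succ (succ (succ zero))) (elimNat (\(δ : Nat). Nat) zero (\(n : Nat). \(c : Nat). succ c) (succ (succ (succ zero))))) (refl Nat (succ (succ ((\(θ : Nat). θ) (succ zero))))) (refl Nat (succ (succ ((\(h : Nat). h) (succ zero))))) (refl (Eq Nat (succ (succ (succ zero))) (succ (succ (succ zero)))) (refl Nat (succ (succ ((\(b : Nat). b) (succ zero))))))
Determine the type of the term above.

the term's type:
  Eq Nat (succ (succ (succ zero))) (succ (succ (succ zero)))


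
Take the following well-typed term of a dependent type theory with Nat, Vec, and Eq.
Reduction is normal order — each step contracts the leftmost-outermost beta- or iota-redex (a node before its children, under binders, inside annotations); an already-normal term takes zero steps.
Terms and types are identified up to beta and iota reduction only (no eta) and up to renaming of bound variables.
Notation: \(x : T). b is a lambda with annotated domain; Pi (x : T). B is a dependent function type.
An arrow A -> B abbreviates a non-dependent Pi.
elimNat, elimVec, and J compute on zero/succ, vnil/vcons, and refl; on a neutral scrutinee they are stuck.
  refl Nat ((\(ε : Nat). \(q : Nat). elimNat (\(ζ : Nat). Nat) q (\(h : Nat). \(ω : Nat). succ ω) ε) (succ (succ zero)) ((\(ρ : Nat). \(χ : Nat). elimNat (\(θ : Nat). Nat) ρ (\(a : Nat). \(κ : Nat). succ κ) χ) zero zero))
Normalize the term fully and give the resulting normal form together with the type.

resulting normal form:
  refl Nat (succ (succ zero))
type:
  Eq Nat (succ (succ zero)) (succ (succ zero))


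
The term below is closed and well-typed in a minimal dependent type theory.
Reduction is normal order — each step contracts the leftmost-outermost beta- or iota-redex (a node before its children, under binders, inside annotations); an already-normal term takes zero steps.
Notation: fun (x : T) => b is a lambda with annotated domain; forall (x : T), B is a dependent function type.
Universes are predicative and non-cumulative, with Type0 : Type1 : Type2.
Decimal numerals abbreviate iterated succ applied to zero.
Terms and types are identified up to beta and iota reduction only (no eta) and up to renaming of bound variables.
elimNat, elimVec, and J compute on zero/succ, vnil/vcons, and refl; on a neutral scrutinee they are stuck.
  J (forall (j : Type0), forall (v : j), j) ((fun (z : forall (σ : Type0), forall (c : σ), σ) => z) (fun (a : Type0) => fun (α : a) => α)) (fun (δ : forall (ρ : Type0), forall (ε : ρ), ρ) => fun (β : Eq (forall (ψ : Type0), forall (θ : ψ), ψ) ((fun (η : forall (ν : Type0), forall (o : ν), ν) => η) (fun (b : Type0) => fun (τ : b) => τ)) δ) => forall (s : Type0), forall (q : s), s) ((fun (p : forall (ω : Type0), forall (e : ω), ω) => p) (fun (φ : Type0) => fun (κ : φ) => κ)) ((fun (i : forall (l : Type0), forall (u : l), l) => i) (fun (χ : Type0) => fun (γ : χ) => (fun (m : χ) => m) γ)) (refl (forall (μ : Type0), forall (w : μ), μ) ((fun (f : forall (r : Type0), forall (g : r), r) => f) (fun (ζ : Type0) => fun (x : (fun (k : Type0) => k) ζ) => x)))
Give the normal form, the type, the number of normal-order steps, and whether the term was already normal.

resulting normal form:
  fun (j : Type0) => fun (v : j) => v
the term's type:
  forall (j : Type0), forall (v : j), j
normal-order step count: 2
started in normal form: no
first contracted redex: a J iota-redex


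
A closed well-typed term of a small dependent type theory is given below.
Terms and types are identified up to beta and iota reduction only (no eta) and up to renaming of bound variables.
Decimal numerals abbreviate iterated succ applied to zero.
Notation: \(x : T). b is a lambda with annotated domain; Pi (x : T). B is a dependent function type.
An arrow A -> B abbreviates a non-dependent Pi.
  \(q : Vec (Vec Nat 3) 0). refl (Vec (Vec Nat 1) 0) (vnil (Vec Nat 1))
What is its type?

inferred type:
  Vec (Vec Nat 3) 0 -> Eq (Vec (Vec Nat 1) 0) (vnil (Vec Nat 1)) (vnil (Vec Nat 1))


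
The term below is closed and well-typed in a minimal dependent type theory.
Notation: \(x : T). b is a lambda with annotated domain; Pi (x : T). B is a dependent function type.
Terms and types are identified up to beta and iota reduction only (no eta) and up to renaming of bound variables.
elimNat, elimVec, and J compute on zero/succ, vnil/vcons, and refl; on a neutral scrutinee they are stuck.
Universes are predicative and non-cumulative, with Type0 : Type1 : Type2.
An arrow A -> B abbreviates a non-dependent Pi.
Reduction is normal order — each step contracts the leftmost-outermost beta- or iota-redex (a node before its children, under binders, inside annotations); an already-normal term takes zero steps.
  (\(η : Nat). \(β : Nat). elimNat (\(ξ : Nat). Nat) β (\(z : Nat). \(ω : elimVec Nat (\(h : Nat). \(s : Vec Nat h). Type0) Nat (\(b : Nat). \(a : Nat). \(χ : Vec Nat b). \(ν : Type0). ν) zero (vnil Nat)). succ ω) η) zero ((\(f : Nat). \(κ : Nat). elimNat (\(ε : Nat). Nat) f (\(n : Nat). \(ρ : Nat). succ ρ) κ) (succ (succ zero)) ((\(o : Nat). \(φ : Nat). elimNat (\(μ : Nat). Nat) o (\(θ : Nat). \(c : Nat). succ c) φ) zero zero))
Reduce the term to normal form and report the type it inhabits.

normal form:
  succ (succ zero)
the term's type:
  Nat


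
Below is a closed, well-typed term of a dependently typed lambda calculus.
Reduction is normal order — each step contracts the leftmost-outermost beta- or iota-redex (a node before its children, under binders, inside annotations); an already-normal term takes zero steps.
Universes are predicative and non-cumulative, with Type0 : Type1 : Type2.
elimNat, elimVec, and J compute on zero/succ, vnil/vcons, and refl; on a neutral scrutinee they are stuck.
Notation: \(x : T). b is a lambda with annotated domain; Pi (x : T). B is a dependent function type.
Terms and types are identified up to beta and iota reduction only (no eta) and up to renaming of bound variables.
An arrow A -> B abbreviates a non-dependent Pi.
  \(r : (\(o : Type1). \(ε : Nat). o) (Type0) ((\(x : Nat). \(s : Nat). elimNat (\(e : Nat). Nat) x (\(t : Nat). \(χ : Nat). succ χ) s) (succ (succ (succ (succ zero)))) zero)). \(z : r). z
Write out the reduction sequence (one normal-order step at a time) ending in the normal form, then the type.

reduction (normal order):
  \(r : (\(o : Type1). \(ε : Nat). o) (Type0) ((\(x : Nat). \(s : Nat). elimNat (\(e : Nat). Nat) x (\(t : Nat). \(χ : Nat). succ χ) s) (succ (succ (succ (succ zero)))) zero)). \(z : r). z
  ~> \(r : (\(o : Nat). Type0) ((\(ε : Nat). \(x : Nat). elimNat (\(s : Nat). Nat) ε (\(e : Nat). \(t : Nat). succ t) x) (succ (succ (succ (succ zero)))) zero)). \(χ : r). χ
  ~> \(r : Type0). \(o : r). o
the term's type:
  Pi (r : Type0). r -> r


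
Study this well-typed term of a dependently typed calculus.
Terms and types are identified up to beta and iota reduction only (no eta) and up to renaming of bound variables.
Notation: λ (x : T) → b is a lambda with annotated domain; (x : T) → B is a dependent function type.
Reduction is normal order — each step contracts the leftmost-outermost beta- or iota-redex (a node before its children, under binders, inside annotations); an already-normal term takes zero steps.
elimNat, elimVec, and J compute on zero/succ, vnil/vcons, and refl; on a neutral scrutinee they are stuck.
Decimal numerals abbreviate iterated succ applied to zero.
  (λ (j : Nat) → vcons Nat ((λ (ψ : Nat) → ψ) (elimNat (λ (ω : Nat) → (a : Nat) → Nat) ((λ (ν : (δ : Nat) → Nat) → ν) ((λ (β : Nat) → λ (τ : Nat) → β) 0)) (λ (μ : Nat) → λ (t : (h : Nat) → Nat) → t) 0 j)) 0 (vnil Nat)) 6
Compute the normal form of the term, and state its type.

reduced normal form:
  vcons Nat 0 0 (vnil Nat)
inferred type:
  Vec Nat 1
observation: reduction starts at a beta-redex, and 6 normal-order steps reach the normal form.


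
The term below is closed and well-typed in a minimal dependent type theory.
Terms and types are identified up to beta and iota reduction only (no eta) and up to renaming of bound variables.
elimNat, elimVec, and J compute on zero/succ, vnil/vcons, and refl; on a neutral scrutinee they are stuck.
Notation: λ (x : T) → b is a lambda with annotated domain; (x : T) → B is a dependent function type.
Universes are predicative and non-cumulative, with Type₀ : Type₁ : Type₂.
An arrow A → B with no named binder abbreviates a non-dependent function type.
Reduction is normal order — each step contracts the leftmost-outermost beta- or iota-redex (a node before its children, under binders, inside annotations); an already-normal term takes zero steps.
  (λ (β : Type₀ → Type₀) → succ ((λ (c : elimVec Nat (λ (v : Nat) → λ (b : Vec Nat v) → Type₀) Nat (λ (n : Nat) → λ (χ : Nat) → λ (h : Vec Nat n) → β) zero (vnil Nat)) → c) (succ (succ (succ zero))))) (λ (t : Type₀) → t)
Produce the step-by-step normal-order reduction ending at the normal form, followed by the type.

normal-order reduction sequence:
  (λ (β : Type₀ → Type₀) → succ ((λ (c : elimVec Nat (λ (v : Nat) → λ (b : Vec Nat v) → Type₀) Nat (λ (n : Nat) → λ (χ : Nat) → λ (h : Vec Nat n) → β) zero (vnil Nat)) → c) (succ (succ (succ zero))))) (λ (t : Type₀) → t)
  ~> succ ((λ (β : elimVec Nat (λ (c : Nat) → λ (v : Vec Nat c) → Type₀) Nat (λ (b : Nat) → λ (n : Nat) → λ (χ : Vec Nat b) → λ (h : Type₀) → h) zero (vnil Nat)) → β) (succ (succ (succ zero))))
  ~> succ (succ (succ (succ zero)))
the term's type:
  Nat


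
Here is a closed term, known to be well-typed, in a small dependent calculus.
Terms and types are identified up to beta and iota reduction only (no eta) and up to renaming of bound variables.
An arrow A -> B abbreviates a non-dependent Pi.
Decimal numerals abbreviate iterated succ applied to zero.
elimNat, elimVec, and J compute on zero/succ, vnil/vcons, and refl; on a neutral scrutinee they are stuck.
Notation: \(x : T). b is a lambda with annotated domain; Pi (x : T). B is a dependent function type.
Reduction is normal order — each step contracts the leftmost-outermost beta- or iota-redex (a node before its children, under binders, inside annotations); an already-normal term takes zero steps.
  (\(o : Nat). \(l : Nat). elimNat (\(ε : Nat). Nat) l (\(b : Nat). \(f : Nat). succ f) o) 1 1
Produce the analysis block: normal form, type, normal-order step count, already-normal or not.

resulting normal form:
  2
type:
  Nat
normal-order step count: 6
started in normal form: no
first redex: a beta-redex


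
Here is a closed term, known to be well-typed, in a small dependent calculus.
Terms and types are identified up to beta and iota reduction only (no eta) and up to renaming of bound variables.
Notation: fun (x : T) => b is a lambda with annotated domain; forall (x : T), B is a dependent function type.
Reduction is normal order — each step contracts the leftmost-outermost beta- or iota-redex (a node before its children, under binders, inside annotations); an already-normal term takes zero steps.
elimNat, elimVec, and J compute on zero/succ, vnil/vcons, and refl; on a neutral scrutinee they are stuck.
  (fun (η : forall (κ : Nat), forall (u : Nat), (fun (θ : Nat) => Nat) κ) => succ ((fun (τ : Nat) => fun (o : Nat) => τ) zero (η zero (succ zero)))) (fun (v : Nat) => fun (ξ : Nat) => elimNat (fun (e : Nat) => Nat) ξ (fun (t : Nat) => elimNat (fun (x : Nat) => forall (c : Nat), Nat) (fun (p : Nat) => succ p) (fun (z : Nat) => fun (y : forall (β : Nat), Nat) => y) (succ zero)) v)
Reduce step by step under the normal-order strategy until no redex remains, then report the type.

reduction (normal order):
  (fun (η : forall (κ : Nat), forall (u : Nat), (fun (θ : Nat) => Nat) κ) => succ ((fun (τ : Nat) => fun (o : Nat) => τ) zero (η zero (succ zero)))) (fun (v : Nat) => fun (ξ : Nat) => elimNat (fun (e : Nat) => Nat) ξ (fun (t : Nat) => elimNat (fun (x : Nat) => forall (c : Nat), Nat) (fun (p : Nat) => succ p) (fun (z : Nat) => fun (y : forall (β : Nat), Nat) => y) (succ zero)) v)
  ~> succ ((fun (η : Nat) => fun (κ : Nat) => η) zero ((fun (u : Nat) => fun (θ : Nat) => elimNat (fun (τ : Nat) => Nat) θ (fun (o : Nat) => elimNat (fun (v : Nat) => forall (ξ : Nat), Nat) (fun (e : Nat) => succ e) (fun (t : Nat) => fun (x : forall (c : Nat), Nat) => x) (succ zero)) u) zero (succ zero)))
  ~> succ ((fun (η : Nat) => zero) ((fun (κ : Nat) => fun (u : Nat) => elimNat (fun (θ : Nat) => Nat) u (fun (τ : Nat) => elimNat (fun (o : Nat) => forall (v : Nat), Nat) (fun (ξ : Nat) => succ ξ) (fun (e : Nat) => fun (t : forall (x : Nat), Nat) => t) (succ zero)) κ) zero (succ zero)))
  ~> succ zero
the term's type:
  Nat


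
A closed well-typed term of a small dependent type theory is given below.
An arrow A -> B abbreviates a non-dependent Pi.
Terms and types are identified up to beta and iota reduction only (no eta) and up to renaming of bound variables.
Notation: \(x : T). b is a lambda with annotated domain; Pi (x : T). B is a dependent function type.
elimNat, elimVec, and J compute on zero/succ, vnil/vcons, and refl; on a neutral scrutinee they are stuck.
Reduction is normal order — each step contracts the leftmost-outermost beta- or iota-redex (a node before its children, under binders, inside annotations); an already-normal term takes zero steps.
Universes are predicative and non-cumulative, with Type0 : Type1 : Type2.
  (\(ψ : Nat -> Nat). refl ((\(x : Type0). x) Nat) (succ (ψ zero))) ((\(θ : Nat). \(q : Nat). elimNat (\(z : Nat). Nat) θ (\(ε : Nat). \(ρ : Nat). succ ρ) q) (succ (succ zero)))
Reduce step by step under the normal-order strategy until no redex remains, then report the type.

normal-order reduction:
  (\(ψ : Nat -> Nat). refl ((\(x : Type0). x) Nat) (succ (ψ zero))) ((\(θ : Nat). \(q : Nat). elimNat (\(z : Nat). Nat) θ (\(ε : Nat). \(ρ : Nat). succ ρ) q) (succ (succ zero)))
  ~> refl ((\(ψ : Type0). ψ) Nat) (succ ((\(x : Nat). \(θ : Nat). elimNat (\(q : Nat). Nat) x (\(z : Nat). \(ε : Nat). succ ε) θ) (succ (succ zero)) zero))
  ~> refl Nat (succ ((\(ψ : Nat). \(x : Nat). elimNat (\(θ : Nat). Nat) ψ (\(q : Nat). \(z : Nat). succ z) x) (succ (succ zero)) zero))
  ~> refl Nat (succ ((\(ψ : Nat). elimNat (\(x : Nat). Nat) (succ (succ zero)) (\(θ : Nat). \(q : Nat). succ q) ψ) zero))
  ~> refl Nat (succ (elimNat (\(ψ : Nat). Nat) (succ (succ zero)) (\(x : Nat). \(θ : Nat). succ θ) zero))
  ~> refl Nat (succ (succ (succ zero)))
inferred type:
  Eq Nat (succ (succ (succ zero))) (succ (succ (succ zero)))


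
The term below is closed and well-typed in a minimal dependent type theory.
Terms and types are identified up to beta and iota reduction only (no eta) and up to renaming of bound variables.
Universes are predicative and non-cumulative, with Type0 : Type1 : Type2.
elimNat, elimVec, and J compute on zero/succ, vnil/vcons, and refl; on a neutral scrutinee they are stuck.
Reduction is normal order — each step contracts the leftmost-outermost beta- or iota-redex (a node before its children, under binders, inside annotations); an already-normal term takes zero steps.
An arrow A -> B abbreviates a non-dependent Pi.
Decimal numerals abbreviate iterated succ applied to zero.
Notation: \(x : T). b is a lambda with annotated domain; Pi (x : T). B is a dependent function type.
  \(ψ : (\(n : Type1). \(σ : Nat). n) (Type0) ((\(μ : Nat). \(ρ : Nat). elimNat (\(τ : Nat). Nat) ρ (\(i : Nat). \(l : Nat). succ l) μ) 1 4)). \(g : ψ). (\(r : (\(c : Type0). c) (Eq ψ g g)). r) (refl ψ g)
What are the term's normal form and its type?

normal form:
  \(ψ : Type0). \(n : ψ). refl ψ n
inferred type:
  Pi (ψ : Type0). Pi (n : ψ). Eq ψ n n
observation: the leftmost-outermost redex is a beta-redex, and normalization takes 3 steps.


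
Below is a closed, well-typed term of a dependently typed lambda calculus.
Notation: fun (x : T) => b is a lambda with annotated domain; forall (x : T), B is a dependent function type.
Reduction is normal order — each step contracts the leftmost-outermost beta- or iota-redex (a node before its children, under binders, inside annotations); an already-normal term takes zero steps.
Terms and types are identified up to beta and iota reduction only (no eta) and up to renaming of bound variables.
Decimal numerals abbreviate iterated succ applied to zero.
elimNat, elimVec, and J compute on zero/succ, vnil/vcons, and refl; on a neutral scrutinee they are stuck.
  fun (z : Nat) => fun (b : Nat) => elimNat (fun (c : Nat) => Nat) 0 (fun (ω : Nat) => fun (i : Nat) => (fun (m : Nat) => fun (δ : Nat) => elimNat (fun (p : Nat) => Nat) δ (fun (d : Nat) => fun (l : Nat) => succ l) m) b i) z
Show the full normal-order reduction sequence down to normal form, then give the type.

normal-order reduction sequence:
  fun (z : Nat) => fun (b : Nat) => elimNat (fun (c : Nat) => Nat) 0 (fun (ω : Nat) => fun (i : Nat) => (fun (m : Nat) => fun (δ : Nat) => elimNat (fun (p : Nat) => Nat) δ (fun (d : Nat) => fun (l : Nat) => succ l) m) b i) z
  ~> fun (z : Nat) => fun (b : Nat) => elimNat (fun (c : Nat) => Nat) 0 (fun (ω : Nat) => fun (i : Nat) => (fun (m : Nat) => elimNat (fun (δ : Nat) => Nat) m (fun (p : Nat) => fun (d : Nat) => succ d) b) i) z
  ~> fun (z : Nat) => fun (b : Nat) => elimNat (fun (c : Nat) => Nat) 0 (fun (ω : Nat) => fun (i : Nat) => elimNat (fun (m : Nat) => Nat) i (fun (δ : Nat) => fun (p : Nat) => succ p) b) z
type:
  forall (z : Nat), forall (b : Nat), Nat


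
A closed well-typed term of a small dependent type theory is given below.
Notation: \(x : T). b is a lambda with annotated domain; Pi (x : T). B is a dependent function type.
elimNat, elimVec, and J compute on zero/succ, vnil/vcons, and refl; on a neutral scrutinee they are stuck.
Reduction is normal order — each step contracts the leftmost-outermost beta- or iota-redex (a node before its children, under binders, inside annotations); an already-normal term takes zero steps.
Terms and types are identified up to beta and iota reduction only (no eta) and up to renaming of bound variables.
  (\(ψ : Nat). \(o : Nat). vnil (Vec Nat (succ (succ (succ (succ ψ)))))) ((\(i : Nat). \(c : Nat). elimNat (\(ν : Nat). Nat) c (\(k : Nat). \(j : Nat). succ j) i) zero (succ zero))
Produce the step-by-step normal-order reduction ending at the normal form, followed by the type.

reduction (normal order):
  (\(ψ : Nat). \(o : Nat). vnil (Vec Nat (succ (succ (succ (succ ψ)))))) ((\(i : Nat). \(c : Nat). elimNat (\(ν : Nat). Nat) c (\(k : Nat). \(j : Nat). succ j) i) zero (succ zero))
  ~> \(ψ : Nat). vnil (Vec Nat (succ (succ (succ (succ ((\(o : Nat). \(i : Nat). elimNat (\(c : Nat). Nat) i (\(ν : Nat). \(k : Nat). succ k) o) zero (succ zero)))))))
  ~> \(ψ : Nat). vnil (Vec Nat (succ (succ (succ (succ ((\(o : Nat). elimNat (\(i : Nat). Nat) o (\(c : Nat). \(ν : Nat). succ ν) zero) (succ zero)))))))
  ~> \(ψ : Nat). vnil (Vec Nat (succ (succ (succ (succ (elimNat (\(o : Nat). Nat) (succ zero) (\(i : Nat). \(c : Nat). succ c) zero))))))
  ~> \(ψ : Nat). vnil (Vec Nat (succ (succ (succ (succ (succ zero))))))
type:
  Pi (ψ : Nat). Vec (Vec Nat (succ (succ (succ (succ (succ zero)))))) zero


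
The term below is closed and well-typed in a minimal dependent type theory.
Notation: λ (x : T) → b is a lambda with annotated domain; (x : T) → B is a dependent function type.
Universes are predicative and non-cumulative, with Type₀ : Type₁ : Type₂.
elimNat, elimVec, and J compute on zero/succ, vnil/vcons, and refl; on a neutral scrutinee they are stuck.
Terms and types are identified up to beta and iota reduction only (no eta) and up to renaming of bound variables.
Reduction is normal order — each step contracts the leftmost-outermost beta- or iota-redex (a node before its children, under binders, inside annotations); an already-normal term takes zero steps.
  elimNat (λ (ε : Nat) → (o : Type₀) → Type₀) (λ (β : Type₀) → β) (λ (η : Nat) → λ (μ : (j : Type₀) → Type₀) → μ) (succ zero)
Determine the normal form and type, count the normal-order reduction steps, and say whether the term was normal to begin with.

normal form:
  λ (ε : Type₀) → ε
the term's type:
  (ε : Type₀) → Type₀
reduction steps (normal order): 4
started in normal form: no
first contracted redex: an elimNat iota-redex


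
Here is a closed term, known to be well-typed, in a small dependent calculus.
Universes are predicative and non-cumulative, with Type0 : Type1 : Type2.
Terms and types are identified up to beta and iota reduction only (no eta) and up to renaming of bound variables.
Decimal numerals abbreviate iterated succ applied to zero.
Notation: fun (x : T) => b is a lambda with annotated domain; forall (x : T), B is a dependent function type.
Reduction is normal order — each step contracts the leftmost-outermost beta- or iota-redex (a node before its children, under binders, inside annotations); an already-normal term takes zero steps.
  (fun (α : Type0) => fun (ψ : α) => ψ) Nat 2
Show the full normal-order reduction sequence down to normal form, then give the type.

reduction (normal order):
  (fun (α : Type0) => fun (ψ : α) => ψ) Nat 2
  ~> (fun (α : Nat) => α) 2
  ~> 2
inferred type:
  Nat


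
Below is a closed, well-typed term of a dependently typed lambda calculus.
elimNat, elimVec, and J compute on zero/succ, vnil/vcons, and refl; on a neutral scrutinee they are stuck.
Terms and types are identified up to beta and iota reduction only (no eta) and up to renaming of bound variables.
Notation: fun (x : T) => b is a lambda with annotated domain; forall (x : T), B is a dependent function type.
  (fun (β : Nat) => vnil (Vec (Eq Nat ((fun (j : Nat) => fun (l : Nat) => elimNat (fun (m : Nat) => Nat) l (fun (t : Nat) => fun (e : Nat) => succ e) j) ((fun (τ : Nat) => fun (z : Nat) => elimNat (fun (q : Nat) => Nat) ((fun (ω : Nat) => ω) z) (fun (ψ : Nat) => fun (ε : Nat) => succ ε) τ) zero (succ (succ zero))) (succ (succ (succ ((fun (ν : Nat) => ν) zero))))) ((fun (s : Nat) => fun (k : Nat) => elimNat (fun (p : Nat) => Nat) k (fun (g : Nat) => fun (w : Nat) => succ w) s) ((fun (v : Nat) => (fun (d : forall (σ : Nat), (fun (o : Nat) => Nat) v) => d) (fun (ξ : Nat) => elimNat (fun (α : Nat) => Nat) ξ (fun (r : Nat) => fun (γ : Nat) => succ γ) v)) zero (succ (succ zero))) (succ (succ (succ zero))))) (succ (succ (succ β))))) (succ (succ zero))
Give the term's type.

inferred type:
  Vec (Vec (Eq Nat (succ (succ (succ (succ (succ zero))))) (succ (succ (succ (succ (succ zero)))))) (succ (succ (succ (succ (succ zero)))))) zero


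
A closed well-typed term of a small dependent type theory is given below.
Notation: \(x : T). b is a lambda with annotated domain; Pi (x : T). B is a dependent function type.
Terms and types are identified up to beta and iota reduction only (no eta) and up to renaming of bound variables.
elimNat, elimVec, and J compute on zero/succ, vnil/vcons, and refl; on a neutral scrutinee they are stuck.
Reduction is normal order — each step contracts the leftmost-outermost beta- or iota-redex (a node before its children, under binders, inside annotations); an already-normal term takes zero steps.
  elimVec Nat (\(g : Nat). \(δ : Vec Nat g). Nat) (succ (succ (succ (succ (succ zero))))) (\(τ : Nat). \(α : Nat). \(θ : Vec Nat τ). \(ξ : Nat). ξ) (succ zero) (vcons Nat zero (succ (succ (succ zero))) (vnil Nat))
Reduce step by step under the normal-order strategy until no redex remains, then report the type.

normal-order reduction sequence:
  elimVec Nat (\(g : Nat). \(δ : Vec Nat g). Nat) (succ (succ (succ (succ (succ zero))))) (\(τ : Nat). \(α : Nat). \(θ : Vec Nat τ). \(ξ : Nat). ξ) (succ zero) (vcons Nat zero (succ (succ (succ zero))) (vnil Nat))
  ~> (\(g : Nat). \(δ : Nat). \(τ : Vec Nat g). \(α : Nat). α) zero (succ (succ (succ zero))) (vnil Nat) (elimVec Nat (\(θ : Nat). \(ξ : Vec Nat θ). Nat) (succ (succ (succ (succ (succ zero))))) (\(z : Nat). \(l : Nat). \(φ : Vec Nat z). \(p : Nat). p) zero (vnil Nat))
  ~> (\(g : Nat). \(δ : Vec Nat zero). \(τ : Nat). τ) (succ (succ (succ zero))) (vnil Nat) (elimVec Nat (\(α : Nat). \(θ : Vec Nat α). Nat) (succ (succ (succ (succ (succ zero))))) (\(ξ : Nat). \(z : Nat). \(l : Vec Nat ξ). \(φ : Nat). φ) zero (vnil Nat))
  ~> (\(g : Vec Nat zero). \(δ : Nat). δ) (vnil Nat) (elimVec Nat (\(τ : Nat). \(α : Vec Nat τ). Nat) (succ (succ (succ (succ (succ zero))))) (\(θ : Nat). \(ξ : Nat). \(z : Vec Nat θ). \(l : Nat). l) zero (vnil Nat))
  ~> (\(g : Nat). g) (elimVec Nat (\(δ : Nat). \(τ : Vec Nat δ). Nat) (succ (succ (succ (succ (succ zero))))) (\(α : Nat). \(θ : Nat). \(ξ : Vec Nat α). \(z : Nat). z) zero (vnil Nat))
  ~> elimVec Nat (\(g : Nat). \(δ : Vec Nat g). Nat) (succ (succ (succ (succ (succ zero))))) (\(τ : Nat). \(α : Nat). \(θ : Vec Nat τ). \(ξ : Nat). ξ) zero (vnil Nat)
  ~> succ (succ (succ (succ (succ zero))))
the term's type:
  Nat


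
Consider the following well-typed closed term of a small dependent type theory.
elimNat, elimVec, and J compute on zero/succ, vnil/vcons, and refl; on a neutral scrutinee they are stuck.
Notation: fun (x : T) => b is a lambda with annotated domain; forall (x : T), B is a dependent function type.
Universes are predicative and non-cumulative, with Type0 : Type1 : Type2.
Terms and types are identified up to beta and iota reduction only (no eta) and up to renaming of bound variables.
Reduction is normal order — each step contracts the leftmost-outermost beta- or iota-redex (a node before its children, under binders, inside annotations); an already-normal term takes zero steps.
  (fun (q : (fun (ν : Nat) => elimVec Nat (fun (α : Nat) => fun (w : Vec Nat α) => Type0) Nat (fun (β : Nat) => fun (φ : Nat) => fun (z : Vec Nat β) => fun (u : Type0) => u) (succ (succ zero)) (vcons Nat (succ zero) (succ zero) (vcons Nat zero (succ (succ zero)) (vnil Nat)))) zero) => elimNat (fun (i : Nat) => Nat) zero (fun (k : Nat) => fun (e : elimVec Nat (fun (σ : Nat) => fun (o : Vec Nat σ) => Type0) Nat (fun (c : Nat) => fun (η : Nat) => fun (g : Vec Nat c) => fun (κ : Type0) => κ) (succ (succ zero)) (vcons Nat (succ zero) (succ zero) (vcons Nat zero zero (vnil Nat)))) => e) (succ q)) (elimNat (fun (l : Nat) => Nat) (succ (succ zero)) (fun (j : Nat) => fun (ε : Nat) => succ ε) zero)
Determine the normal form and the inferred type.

normal form:
  zero
type:
  Nat
observation: contracting a beta-redex first, the term normalizes in 23 steps.


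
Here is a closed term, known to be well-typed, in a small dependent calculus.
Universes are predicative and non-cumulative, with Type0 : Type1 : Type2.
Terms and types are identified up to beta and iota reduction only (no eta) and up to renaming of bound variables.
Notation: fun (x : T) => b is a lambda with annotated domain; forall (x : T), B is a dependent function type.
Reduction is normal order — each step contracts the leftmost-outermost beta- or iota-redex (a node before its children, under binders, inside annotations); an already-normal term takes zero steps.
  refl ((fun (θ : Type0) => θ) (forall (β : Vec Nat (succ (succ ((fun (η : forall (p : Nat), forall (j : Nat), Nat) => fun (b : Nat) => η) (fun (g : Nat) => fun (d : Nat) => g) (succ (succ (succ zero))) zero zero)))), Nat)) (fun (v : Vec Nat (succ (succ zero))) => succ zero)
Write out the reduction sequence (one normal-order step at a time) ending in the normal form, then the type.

normal-order reduction sequence:
  refl ((fun (θ : Type0) => θ) (forall (β : Vec Nat (succ (succ ((fun (η : forall (p : Nat), forall (j : Nat), Nat) => fun (b : Nat) => η) (fun (g : Nat) => fun (d : Nat) => g) (succ (succ (succ zero))) zero zero)))), Nat)) (fun (v : Vec Nat (succ (succ zero))) => succ zero)
  ~> refl (forall (θ : Vec Nat (succ (succ ((fun (β : forall (η : Nat), forall (p : Nat), Nat) => fun (j : Nat) => β) (fun (b : Nat) => fun (g : Nat) => b) (succ (succ (succ zero))) zero zero)))), Nat) (fun (d : Vec Nat (succ (succ zero))) => succ zero)
  ~> refl (forall (θ : Vec Nat (succ (succ ((fun (β : Nat) => fun (η : Nat) => fun (p : Nat) => η) (succ (succ (succ zero))) zero zero)))), Nat) (fun (j : Vec Nat (succ (succ zero))) => succ zero)
  ~> refl (forall (θ : Vec Nat (succ (succ ((fun (β : Nat) => fun (η : Nat) => β) zero zero)))), Nat) (fun (p : Vec Nat (succ (succ zero))) => succ zero)
  ~> refl (forall (θ : Vec Nat (succ (succ ((fun (β : Nat) => zero) zero)))), Nat) (fun (η : Vec Nat (succ (succ zero))) => succ zero)
  ~> refl (forall (θ : Vec Nat (succ (succ zero))), Nat) (fun (β : Vec Nat (succ (succ zero))) => succ zero)
type:
  Eq (forall (θ : Vec Nat (succ (succ zero))), Nat) (fun (β : Vec Nat (succ (succ zero))) => succ zero) (fun (η : Vec Nat (succ (succ zero))) => succ zero)


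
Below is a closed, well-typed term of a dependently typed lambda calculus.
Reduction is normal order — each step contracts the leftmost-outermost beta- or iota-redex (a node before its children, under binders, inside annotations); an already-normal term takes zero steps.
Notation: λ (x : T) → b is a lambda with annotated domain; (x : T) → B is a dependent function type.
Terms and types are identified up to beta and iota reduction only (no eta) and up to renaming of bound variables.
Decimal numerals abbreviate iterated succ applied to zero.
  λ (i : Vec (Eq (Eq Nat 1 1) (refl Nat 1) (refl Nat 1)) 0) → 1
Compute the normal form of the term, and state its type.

resulting normal form:
  λ (i : Vec (Eq (Eq Nat 1 1) (refl Nat 1) (refl Nat 1)) 0) → 1
inferred type:
  (i : Vec (Eq (Eq Nat 1 1) (refl Nat 1) (refl Nat 1)) 0) → Nat
observation: the term is already in normal form.


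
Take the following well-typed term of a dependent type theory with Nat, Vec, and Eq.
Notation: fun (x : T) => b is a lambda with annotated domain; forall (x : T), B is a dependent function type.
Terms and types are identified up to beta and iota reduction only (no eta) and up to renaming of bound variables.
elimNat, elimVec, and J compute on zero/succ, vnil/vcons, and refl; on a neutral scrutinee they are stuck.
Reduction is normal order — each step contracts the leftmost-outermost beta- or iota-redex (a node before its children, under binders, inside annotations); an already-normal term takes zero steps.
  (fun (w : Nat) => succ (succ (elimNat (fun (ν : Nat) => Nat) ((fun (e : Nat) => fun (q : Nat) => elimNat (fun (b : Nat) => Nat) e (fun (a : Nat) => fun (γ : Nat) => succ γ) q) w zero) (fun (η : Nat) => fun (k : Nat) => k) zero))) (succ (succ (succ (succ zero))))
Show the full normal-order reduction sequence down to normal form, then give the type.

normal-order reduction sequence:
  (fun (w : Nat) => succ (succ (elimNat (fun (ν : Nat) => Nat) ((fun (e : Nat) => fun (q : Nat) => elimNat (fun (b : Nat) => Nat) e (fun (a : Nat) => fun (γ : Nat) => succ γ) q) w zero) (fun (η : Nat) => fun (k : Nat) => k) zero))) (succ (succ (succ (succ zero))))
  ~> succ (succ (elimNat (fun (w : Nat) => Nat) ((fun (ν : Nat) => fun (e : Nat) => elimNat (fun (q : Nat) => Nat) ν (fun (b : Nat) => fun (a : Nat) => succ a) e) (succ (succ (succ (succ zero)))) zero) (fun (γ : Nat) => fun (η : Nat) => η) zero))
  ~> succ (succ ((fun (w : Nat) => fun (ν : Nat) => elimNat (fun (e : Nat) => Nat) w (fun (q : Nat) => fun (b : Nat) => succ b) ν) (succ (succ (succ (succ zero)))) zero))
  ~> succ (succ ((fun (w : Nat) => elimNat (fun (ν : Nat) => Nat) (succ (succ (succ (succ zero)))) (fun (e : Nat) => fun (q : Nat) => succ q) w) zero))
  ~> succ (succ (elimNat (fun (w : Nat) => Nat) (succ (succ (succ (succ zero)))) (fun (ν : Nat) => fun (e : Nat) => succ e) zero))
  ~> succ (succ (succ (succ (succ (succ zero)))))
type:
  Nat


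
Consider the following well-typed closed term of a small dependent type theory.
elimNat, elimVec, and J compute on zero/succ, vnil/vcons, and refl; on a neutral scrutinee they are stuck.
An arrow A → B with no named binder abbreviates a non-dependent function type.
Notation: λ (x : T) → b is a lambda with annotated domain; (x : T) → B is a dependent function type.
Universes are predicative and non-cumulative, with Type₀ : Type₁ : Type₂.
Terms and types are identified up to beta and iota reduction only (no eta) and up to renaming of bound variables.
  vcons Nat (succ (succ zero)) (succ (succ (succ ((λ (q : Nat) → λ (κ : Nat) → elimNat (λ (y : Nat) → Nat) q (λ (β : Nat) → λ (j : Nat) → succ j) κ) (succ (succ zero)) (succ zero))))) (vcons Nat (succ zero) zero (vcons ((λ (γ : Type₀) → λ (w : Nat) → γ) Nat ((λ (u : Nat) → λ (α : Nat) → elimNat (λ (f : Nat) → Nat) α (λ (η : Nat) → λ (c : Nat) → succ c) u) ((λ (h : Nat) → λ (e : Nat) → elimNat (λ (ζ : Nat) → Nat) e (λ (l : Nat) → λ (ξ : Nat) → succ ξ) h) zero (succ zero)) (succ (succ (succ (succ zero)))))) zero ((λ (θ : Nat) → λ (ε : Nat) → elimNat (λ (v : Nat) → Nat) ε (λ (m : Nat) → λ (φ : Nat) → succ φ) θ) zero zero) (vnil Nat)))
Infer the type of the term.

type:
  Vec Nat (succ (succ (succ zero)))


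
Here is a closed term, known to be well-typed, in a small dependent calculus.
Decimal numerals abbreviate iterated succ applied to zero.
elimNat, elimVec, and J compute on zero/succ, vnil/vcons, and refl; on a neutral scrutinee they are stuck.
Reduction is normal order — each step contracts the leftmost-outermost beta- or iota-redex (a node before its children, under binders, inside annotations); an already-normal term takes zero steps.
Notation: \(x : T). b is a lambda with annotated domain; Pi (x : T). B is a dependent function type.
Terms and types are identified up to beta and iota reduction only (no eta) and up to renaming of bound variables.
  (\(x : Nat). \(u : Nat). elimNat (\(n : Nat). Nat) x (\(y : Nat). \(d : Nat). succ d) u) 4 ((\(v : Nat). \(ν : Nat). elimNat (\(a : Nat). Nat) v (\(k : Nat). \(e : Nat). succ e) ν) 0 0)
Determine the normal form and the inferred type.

reduced normal form:
  4
inferred type:
  Nat


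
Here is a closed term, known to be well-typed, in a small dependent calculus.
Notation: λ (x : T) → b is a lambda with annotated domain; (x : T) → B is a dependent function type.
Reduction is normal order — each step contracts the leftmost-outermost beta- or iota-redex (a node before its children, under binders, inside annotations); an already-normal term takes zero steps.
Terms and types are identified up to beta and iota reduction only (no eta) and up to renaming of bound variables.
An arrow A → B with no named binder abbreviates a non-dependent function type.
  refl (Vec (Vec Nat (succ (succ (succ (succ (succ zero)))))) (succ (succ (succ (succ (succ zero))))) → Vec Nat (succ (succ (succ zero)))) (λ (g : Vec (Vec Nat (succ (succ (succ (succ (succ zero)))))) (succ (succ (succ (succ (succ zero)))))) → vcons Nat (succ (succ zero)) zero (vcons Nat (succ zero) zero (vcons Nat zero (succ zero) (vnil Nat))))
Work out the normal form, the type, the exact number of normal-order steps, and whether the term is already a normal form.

normal form:
  refl (Vec (Vec Nat (succ (succ (succ (succ (succ zero)))))) (succ (succ (succ (succ (succ zero))))) → Vec Nat (succ (succ (succ zero)))) (λ (g : Vec (Vec Nat (succ (succ (succ (succ (succ zero)))))) (succ (succ (succ (succ (succ zero)))))) → vcons Nat (succ (succ zero)) zero (vcons Nat (succ zero) zero (vcons Nat zero (succ zero) (vnil Nat))))
the term's type:
  Eq (Vec (Vec Nat (succ (succ (succ (succ (succ zero)))))) (succ (succ (succ (succ (succ zero))))) → Vec Nat (succ (succ (succ zero)))) (λ (g : Vec (Vec Nat (succ (succ (succ (succ (succ zero)))))) (succ (succ (succ (succ (succ zero)))))) → vcons Nat (succ (succ zero)) zero (vcons Nat (succ zero) zero (vcons Nat zero (succ zero) (vnil Nat)))) (λ (δ : Vec (Vec Nat (succ (succ (succ (succ (succ zero)))))) (succ (succ (succ (succ (succ zero)))))) → vcons Nat (succ (succ zero)) zero (vcons Nat (succ zero) zero (vcons Nat zero (succ zero) (vnil Nat))))
steps to reach normal form (normal order): 0
term was already normal: yes
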